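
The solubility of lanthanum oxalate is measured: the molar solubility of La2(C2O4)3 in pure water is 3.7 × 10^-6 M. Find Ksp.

La2(C2O4)3(s) <=> 2 La^3+ + 3 C2O4^2-
With molar solubility s: [La^3+] = 2s, [C2O4^2-] = 3s.
Ksp = [La^3+]^2[C2O4^2-]^3
Substituting: Ksp = (2s)^2(3s)^3 = 108s^5
Ksp = 108 × (3.7 x 10^-6)^5 = 7.5 × 10^-26

Ksp = 7.5 × 10^-26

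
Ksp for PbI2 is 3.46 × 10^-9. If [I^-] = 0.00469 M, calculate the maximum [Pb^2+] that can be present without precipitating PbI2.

1.57e-4 M

PbI2(s) ⇌ Pb^2+ + 2 I^-
Ksp = [Pb^2+][I^-]^2
Precipitation begins when Q = Ksp. With [I^-] = 0.00469 M:
3.46 × 10^-9 = (0.00469)^2 × [Pb^2+]
[Pb^2+] = (3.46 × 10^-9 / 2.200 x 10^-5) = 1.57 x 10^-4 M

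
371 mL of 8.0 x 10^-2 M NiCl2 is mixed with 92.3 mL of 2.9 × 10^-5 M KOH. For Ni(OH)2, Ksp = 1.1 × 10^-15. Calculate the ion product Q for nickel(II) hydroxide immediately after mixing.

Total volume = 371 + 92.3 = 463.3 mL.
[Ni^2+] = 8.0 × 10^-2 × (371/463.3) = 6.41 × 10^-2 M
[OH^-] = 2.9 x 10^-5 × (92.3/463.3) = 5.78 × 10^-6 M
Ni(OH)2(s) ⇌ Ni^2+ + 2 OH^-, so Q = [Ni^2+][OH^-]^2
Q = (6.41 × 10^-2)(5.78 × 10^-6)^2 = 2.1 × 10^-12
Q > Ksp, so Ni(OH)2 will precipitate.

Q ≈ 2.1e-12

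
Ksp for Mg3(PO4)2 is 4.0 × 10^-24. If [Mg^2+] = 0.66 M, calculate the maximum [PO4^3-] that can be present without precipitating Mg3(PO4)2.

[PO4^3-] ≈ 3.7 × 10^-12 M

Mg3(PO4)2(s) <=> 3 Mg^2+(aq) + 2 PO4^3-(aq)
Ksp = [Mg^2+]^3[PO4^3-]^2
Precipitation begins when Q = Ksp. With [Mg^2+] = 0.66 M:
4.0 × 10^-24 = (0.66)^3 × [PO4^3-]^2
[PO4^3-] = (4.0 × 10^-24 / 2.87 × 10^-1)^(1/2) = 3.7 x 10^-12 M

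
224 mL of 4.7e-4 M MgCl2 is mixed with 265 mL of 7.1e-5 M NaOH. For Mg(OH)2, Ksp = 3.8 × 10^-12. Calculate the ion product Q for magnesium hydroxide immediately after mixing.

3.2e-13

Total volume = 224 + 265 = 489 mL.
[Mg^2+] = 4.7 x 10^-4 × (224/489) = 2.15 × 10^-4 M
[OH^-] = 7.1 × 10^-5 × (265/489) = 3.85 x 10^-5 M
Mg(OH)2(s) ⇌ Mg^2+ + 2 OH^-, so Q = [Mg^2+][OH^-]^2
Q = (2.15 × 10^-4)(3.85 × 10^-5)^2 = 3.2 × 10^-13
Q < Ksp, so no precipitate of Mg(OH)2 forms.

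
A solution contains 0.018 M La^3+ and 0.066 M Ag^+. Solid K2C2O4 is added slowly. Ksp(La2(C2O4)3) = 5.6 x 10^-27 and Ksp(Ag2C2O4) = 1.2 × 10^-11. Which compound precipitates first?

Precipitation of each salt starts when its ion product equals its Ksp.
For La2(C2O4)3: 5.6 x 10^-27 = (0.018)^2 × [C2O4^2-]^3  ⇒  [C2O4^2-] = 2.6 x 10^-8 M.
For Ag2C2O4: 1.2 × 10^-11 = (0.066)^2 × [C2O4^2-]  ⇒  [C2O4^2-] = 2.8 x 10^-9 M.
The salt with the lower threshold [C2O4^2-] precipitates first: Ag2C2O4.

Ag2C2O4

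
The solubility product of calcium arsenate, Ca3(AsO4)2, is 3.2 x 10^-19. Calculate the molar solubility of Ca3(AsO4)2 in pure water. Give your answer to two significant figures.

Ca3(AsO4)2(s) <=> 3 Ca^2+(aq) + 2 AsO4^3-(aq)
Ksp = [Ca^2+]^3[AsO4^3-]^2
With molar solubility s: [Ca^2+] = 3s, [AsO4^3-] = 2s.
Substituting: Ksp = (3s)^3(2s)^2 = 108s^5
s = (3.2 x 10^-19 / 108)^(1/5) = 7.8 x 10^-5 M

s = 7.8 × 10^-5 M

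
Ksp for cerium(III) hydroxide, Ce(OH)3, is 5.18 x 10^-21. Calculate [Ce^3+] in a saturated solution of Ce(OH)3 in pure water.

[Ce^3+] ≈ 3.72e-6 M

Ce(OH)3(s) ⇌ Ce^3+ + 3 OH^-
Ksp = [Ce^3+][OH^-]^3
With molar solubility s: [Ce^3+] = s, [OH^-] = 3s.
Substituting: Ksp = s(3s)^3 = 27s^4
s = (5.18 x 10^-21 / 27)^(1/4) = 3.722 × 10^-6 M
[Ce^3+] = s = 3.72 × 10^-6 M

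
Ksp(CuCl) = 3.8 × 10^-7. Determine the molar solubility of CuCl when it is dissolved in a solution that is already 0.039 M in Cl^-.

s ≈ 9.7e-6 M

CuCl(s) ⇌ Cu^+ + Cl^-
Ksp = [Cu^+][Cl^-]
Let s = moles of CuCl that dissolve per litre. [Cu^+] = s, [Cl^-] = 0.039 + s ≈ 0.039 (Ksp is small, so little additional dissolves).
Ksp ≈ s × 0.039
s = 9.7 × 10^-6 M
Check: s = 9.7 x 10^-6 ≪ 0.039, so the approximation is valid.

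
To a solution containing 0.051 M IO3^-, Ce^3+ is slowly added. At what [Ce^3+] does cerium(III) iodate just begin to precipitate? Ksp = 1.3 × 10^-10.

[Ce^3+] = 9.8 x 10^-7 M

Ce(IO3)3(s) ⇌ Ce^3+ + 3 IO3^-
Ksp = [Ce^3+][IO3^-]^3
Precipitation begins when Q = Ksp. With [IO3^-] = 0.051 M:
1.3 × 10^-10 = (0.051)^3 × [Ce^3+]
[Ce^3+] = (1.3 × 10^-10 / 1.33 x 10^-4) = 9.8 × 10^-7 M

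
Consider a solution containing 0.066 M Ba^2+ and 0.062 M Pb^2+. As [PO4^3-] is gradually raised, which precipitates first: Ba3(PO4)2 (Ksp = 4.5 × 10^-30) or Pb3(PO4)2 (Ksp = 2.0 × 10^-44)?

Precipitation of each salt starts when its ion product equals its Ksp.
For Ba3(PO4)2: 4.5 × 10^-30 = (0.066)^3 × [PO4^3-]^2  ⇒  [PO4^3-] = 1.3 × 10^-13 M.
For Pb3(PO4)2: 2.0 × 10^-44 = (0.062)^3 × [PO4^3-]^2  ⇒  [PO4^3-] = 9.2 × 10^-21 M.
The salt with the lower threshold [PO4^3-] precipitates first: Pb3(PO4)2.

Pb3(PO4)2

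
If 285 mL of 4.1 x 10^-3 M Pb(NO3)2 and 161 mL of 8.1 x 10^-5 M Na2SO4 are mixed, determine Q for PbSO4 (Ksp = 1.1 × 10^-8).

Total volume = 285 + 161 = 446 mL.
[Pb^2+] = 4.1 x 10^-3 × (285/446) = 2.62 x 10^-3 M
[SO4^2-] = 8.1 × 10^-5 × (161/446) = 2.92 × 10^-5 M
PbSO4(s) ⇌ Pb^2+ + SO4^2-, so Q = [Pb^2+][SO4^2-]
Q = (2.62 x 10^-3)(2.92 × 10^-5) = 7.7 x 10^-8
Q > Ksp, so PbSO4 will precipitate.

7.7e-8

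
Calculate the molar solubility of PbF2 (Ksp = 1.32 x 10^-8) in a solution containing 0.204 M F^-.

PbF2(s) <=> Pb^2+ + 2 F^-
Ksp = [Pb^2+][F^-]^2
Let s be the molar solubility in this solution. [Pb^2+] = s, [F^-] = 0.204 + 2s ≈ 0.204 (Ksp is small, so little additional dissolves).
Ksp ≈ s × (0.204)^2
s = 3.17 × 10^-7 M
Check: 2s = 6.3 x 10^-7 ≪ 0.204, so the approximation is valid.

s ≈ 3.17 × 10^-7 M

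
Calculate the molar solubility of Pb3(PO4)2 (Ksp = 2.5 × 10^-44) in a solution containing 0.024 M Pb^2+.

Pb3(PO4)2(s) <=> 3 Pb^2+(aq) + 2 PO4^3-(aq)
Ksp = [Pb^2+]^3[PO4^3-]^2
Let s = moles of Pb3(PO4)2 that dissolve per litre. [Pb^2+] = 0.024 + 3s ≈ 0.024, [PO4^3-] = 2s (since the Pb^2+ already present dominates).
Ksp ≈ (0.024)^3 × (2s)^2
s = 2.1 x 10^-20 M
Check: 3s = 6.4 × 10^-20 ≪ 0.024, so the approximation is valid.

s ≈ 2.1 × 10^-20 M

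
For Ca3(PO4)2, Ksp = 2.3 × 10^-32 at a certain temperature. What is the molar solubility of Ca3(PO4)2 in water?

Ca3(PO4)2(s) ⇌ 3 Ca^2+ + 2 PO4^3-
Ksp = [Ca^2+]^3[PO4^3-]^2
With molar solubility s: [Ca^2+] = 3s, [PO4^3-] = 2s.
Substituting: Ksp = (3s)^3(2s)^2 = 108s^5
s = (2.3 × 10^-32 / 108)^(1/5) = 1.8 × 10^-7 M

s = 1.8e-7 M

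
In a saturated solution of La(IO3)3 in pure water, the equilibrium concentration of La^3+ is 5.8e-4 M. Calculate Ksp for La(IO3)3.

Ksp ≈ 3.1 x 10^-12

La(IO3)3(s) ⇌ La^3+(aq) + 3 IO3^-(aq)
Stoichiometry gives [IO3^-] = (3/1)[La^3+] = 1.74 x 10^-3 M.
Ksp = [La^3+][IO3^-]^3
Ksp = 5.8 × 10^-4 × (1.74 × 10^-3)^3 = 3.1 x 10^-12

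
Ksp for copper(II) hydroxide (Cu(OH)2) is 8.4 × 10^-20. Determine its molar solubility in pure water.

Cu(OH)2(s) ⇌ Cu^2+ + 2 OH^-
Ksp = [Cu^2+][OH^-]^2
With molar solubility s: [Cu^2+] = s, [OH^-] = 2s.
Ksp = s(2s)^2 = 4s^3
s^3 = 8.4 × 10^-20 / 4, so s = 2.8 × 10^-7 M

s ≈ 2.8e-7 M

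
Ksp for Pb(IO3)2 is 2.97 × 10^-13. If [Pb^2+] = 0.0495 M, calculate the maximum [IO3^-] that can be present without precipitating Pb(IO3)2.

[IO3^-] = 2.45 x 10^-6 M

Pb(IO3)2(s) ⇌ Pb^2+(aq) + 2 IO3^-(aq)
Ksp = [Pb^2+][IO3^-]^2
Precipitation begins when Q = Ksp. With [Pb^2+] = 0.0495 M:
2.97 × 10^-13 = (0.0495) × [IO3^-]^2
[IO3^-] = (2.97 × 10^-13 / 4.95 × 10^-2)^(1/2) = 2.45 x 10^-6 M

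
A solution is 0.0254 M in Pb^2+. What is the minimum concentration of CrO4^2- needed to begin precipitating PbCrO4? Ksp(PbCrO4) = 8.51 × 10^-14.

PbCrO4(s) ⇌ Pb^2+(aq) + CrO4^2-(aq)
Ksp = [Pb^2+][CrO4^2-]
Precipitation begins when Q = Ksp. With [Pb^2+] = 0.0254 M:
8.51 × 10^-14 = (0.0254) × [CrO4^2-]
[CrO4^2-] = (8.51 × 10^-14 / 2.54 × 10^-2) = 3.35 × 10^-12 M

[CrO4^2-] = 3.35e-12 M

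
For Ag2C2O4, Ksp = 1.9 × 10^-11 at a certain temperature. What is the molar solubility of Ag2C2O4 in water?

Ag2C2O4(s) ⇌ 2 Ag^+(aq) + C2O4^2-(aq)
Ksp = [Ag^+]^2[C2O4^2-]
If s mol/L of Ag2C2O4 dissolves, [Ag^+] = 2s and [C2O4^2-] = s.
So Ksp = (2s)^2 × s = 4s^3
Solving, s = (1.9 × 10^-11/4)^(1/3) = 1.7 x 10^-4 M

s = 1.7 x 10^-4 M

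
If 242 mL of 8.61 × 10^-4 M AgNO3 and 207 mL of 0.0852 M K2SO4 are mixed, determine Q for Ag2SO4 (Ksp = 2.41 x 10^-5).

Total volume = 242 + 207 = 449 mL.
[Ag^+] = 8.61 × 10^-4 × (242/449) = 4.641 × 10^-4 M
[SO4^2-] = 8.52 × 10^-2 × (207/449) = 3.928 × 10^-2 M
Ag2SO4(s) ⇌ 2 Ag^+ + SO4^2-, so Q = [Ag^+]^2[SO4^2-]
Q = (4.641 x 10^-4)^2(3.928 x 10^-2) = 8.46 × 10^-9
Q < Ksp, so no precipitate of Ag2SO4 forms.

Q ≈ 8.46 × 10^-9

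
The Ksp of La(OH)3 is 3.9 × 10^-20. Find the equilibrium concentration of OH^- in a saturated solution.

La(OH)3(s) ⇌ La^3+ + 3 OH^-
Ksp = [La^3+][OH^-]^3
For each mole of La(OH)3 that dissolves: [La^3+] = s, [OH^-] = 3s.
Ksp = s(3s)^3 = 27s^4
Solving, s = (3.9 × 10^-20/27)^(1/4) = 6.16 x 10^-6 M
[OH^-] = 3s = 1.8 × 10^-5 M

[OH^-] ≈ 1.8 × 10^-5 M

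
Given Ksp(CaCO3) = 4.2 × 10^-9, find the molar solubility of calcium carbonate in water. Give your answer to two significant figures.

CaCO3(s) ⇌ Ca^2+(aq) + CO3^2-(aq)
Ksp = [Ca^2+][CO3^2-]
Let s = molar solubility. Then [Ca^2+] = s and [CO3^2-] = s.
Ksp = s^2
s = (4.2 × 10^-9)^(1/2) = 6.5 × 10^-5 M

s = 6.5 × 10^-5 M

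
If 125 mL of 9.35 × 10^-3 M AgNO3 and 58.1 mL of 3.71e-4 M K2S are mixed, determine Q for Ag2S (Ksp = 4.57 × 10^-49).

Total volume = 125 + 58.1 = 183.1 mL.
[Ag^+] = 9.35 x 10^-3 × (125/183.1) = 6.383 x 10^-3 M
[S^2-] = 3.71 × 10^-4 × (58.1/183.1) = 1.177 × 10^-4 M
Ag2S(s) ⇌ 2 Ag^+(aq) + S^2-(aq), so Q = [Ag^+]^2[S^2-]
Q = (6.383 × 10^-3)^2(1.177 x 10^-4) = 4.80 × 10^-9
Q > Ksp, so Ag2S will precipitate.

4.80e-9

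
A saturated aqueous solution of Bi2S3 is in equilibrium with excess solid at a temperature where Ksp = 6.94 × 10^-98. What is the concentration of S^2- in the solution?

4.35 × 10^-20 M

Bi2S3(s) <=> 2 Bi^3+(aq) + 3 S^2-(aq)
Ksp = [Bi^3+]^2[S^2-]^3
For each mole of Bi2S3 that dissolves: [Bi^3+] = 2s, [S^2-] = 3s.
Substituting: Ksp = (2s)^2(3s)^3 = 108s^5
s = (6.94 × 10^-98 / 108)^(1/5) = 1.451 × 10^-20 M
[S^2-] = 3s = 4.35 × 10^-20 M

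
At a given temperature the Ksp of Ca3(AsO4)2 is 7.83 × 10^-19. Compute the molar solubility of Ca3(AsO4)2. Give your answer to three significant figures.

Ca3(AsO4)2(s) ⇌ 3 Ca^2+ + 2 AsO4^3-
Ksp = [Ca^2+]^3[AsO4^3-]^2
If s mol/L of Ca3(AsO4)2 dissolves, [Ca^2+] = 3s and [AsO4^3-] = 2s.
So Ksp = (3s)^3 × (2s)^2 = 108s^5
s = (7.83 × 10^-19 / 108)^(1/5) = 9.38 × 10^-5 M

9.38 x 10^-5 M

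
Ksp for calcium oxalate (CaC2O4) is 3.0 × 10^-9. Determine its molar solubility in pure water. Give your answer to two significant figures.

CaC2O4(s) <=> Ca^2+(aq) + C2O4^2-(aq)
Ksp = [Ca^2+][C2O4^2-]
Let s = molar solubility. Then [Ca^2+] = s and [C2O4^2-] = s.
Ksp = s^2
s = √(3.0 × 10^-9) = 5.5 × 10^-5 M

s = 5.5 x 10^-5 M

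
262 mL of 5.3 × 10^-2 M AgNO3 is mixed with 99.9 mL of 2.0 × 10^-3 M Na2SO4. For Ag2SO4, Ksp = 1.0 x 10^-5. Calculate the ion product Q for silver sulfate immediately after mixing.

Q ≈ 8.1 × 10^-7

Total volume = 262 + 99.9 = 361.9 mL.
[Ag^+] = 5.3 × 10^-2 × (262/361.9) = 3.84 × 10^-2 M
[SO4^2-] = 2.0 x 10^-3 × (99.9/361.9) = 5.52 × 10^-4 M
Ag2SO4(s) <=> 2 Ag^+ + SO4^2-, so Q = [Ag^+]^2[SO4^2-]
Q = (3.84 × 10^-2)^2(5.52 × 10^-4) = 8.1 x 10^-7
Q < Ksp, so no precipitate of Ag2SO4 forms.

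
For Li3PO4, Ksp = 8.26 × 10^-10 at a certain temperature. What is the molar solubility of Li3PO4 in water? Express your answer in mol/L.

s = 2.35 x 10^-3 M

Li3PO4(s) ⇌ 3 Li^+(aq) + PO4^3-(aq)
Ksp = [Li^+]^3[PO4^3-]
With molar solubility s: [Li^+] = 3s, [PO4^3-] = s.
Substituting: Ksp = (3s)^3s = 27s^4
Solving, s = (8.26 × 10^-10/27)^(1/4) = 2.35 × 10^-3 M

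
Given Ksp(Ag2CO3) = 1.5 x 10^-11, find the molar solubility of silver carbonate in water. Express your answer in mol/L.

s = 1.6 × 10^-4 M

Ag2CO3(s) <=> 2 Ag^+ + CO3^2-
Ksp = [Ag^+]^2[CO3^2-]
For each mole of Ag2CO3 that dissolves: [Ag^+] = 2s, [CO3^2-] = s.
Ksp = (2s)^2s = 4s^3
Solving, s = (1.5 x 10^-11/4)^(1/3) = 1.6 × 10^-4 M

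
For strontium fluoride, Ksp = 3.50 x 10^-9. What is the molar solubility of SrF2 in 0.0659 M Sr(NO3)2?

s ≈ 1.15 x 10^-4 M

SrF2(s) <=> Sr^2+(aq) + 2 F^-(aq)
Ksp = [Sr^2+][F^-]^2
If s mol/L dissolves here, [Sr^2+] = 0.0659 + s ≈ 0.0659, [F^-] = 2s (since Sr^2+ from Sr(NO3)2 dominates).
Ksp ≈ 0.0659 × (2s)^2
s = 1.15 x 10^-4 M
Check: s = 1.2 × 10^-4 ≪ 0.0659, so the approximation is valid.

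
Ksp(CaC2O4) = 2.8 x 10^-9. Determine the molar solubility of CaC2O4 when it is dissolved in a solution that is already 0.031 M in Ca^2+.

s ≈ 9.0 × 10^-8 M

CaC2O4(s) ⇌ Ca^2+(aq) + C2O4^2-(aq)
Ksp = [Ca^2+][C2O4^2-]
Let s = moles of CaC2O4 that dissolve per litre. [Ca^2+] = 0.031 + s ≈ 0.031, [C2O4^2-] = s (since the Ca^2+ already present dominates).
Ksp ≈ 0.031 × s
s = 9.0 × 10^-8 M
Check: s = 9.0 x 10^-8 ≪ 0.031, so the approximation is valid.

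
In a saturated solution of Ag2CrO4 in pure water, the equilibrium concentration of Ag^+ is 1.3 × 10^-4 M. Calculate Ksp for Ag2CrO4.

Ag2CrO4(s) ⇌ 2 Ag^+ + CrO4^2-
Stoichiometry gives [CrO4^2-] = (1/2)[Ag^+] = 6.50 x 10^-5 M.
Ksp = [Ag^+]^2[CrO4^2-]
Ksp = (1.3 × 10^-4)^2 × 6.50 x 10^-5 = 1.1 x 10^-12

Ksp = 1.1 × 10^-12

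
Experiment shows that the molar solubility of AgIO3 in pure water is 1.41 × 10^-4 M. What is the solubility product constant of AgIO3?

AgIO3(s) ⇌ Ag^+(aq) + IO3^-(aq)
Let s = molar solubility. Then [Ag^+] = s and [IO3^-] = s.
Ksp = [Ag^+][IO3^-]
Ksp = s^2
With s = 1.41 × 10^-4: Ksp = 1.99 x 10^-8

Ksp ≈ 1.99 × 10^-8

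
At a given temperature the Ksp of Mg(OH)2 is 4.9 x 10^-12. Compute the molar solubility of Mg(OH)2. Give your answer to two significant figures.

s ≈ 1.1 x 10^-4 M

Mg(OH)2(s) ⇌ Mg^2+(aq) + 2 OH^-(aq)
Ksp = [Mg^2+][OH^-]^2
With molar solubility s: [Mg^2+] = s, [OH^-] = 2s.
So Ksp = s × (2s)^2 = 4s^3
s^3 = 4.9 x 10^-12 / 4, so s = 1.1 x 10^-4 M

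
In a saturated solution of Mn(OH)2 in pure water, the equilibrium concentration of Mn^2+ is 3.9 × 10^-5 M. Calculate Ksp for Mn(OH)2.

Mn(OH)2(s) ⇌ Mn^2+(aq) + 2 OH^-(aq)
Stoichiometry gives [OH^-] = (2/1)[Mn^2+] = 7.80 x 10^-5 M.
Ksp = [Mn^2+][OH^-]^2
Ksp = 3.9 x 10^-5 × (7.80 × 10^-5)^2 = 2.4 × 10^-13

Ksp ≈ 2.4 x 10^-13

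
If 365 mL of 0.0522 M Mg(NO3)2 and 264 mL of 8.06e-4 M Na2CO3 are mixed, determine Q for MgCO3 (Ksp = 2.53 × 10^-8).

Total volume = 365 + 264 = 629 mL.
[Mg^2+] = 5.22 x 10^-2 × (365/629) = 3.029 × 10^-2 M
[CO3^2-] = 8.06 x 10^-4 × (264/629) = 3.383 x 10^-4 M
MgCO3(s) ⇌ Mg^2+ + CO3^2-, so Q = [Mg^2+][CO3^2-]
Q = (3.029 × 10^-2)(3.383 × 10^-4) = 1.02 × 10^-5
Q > Ksp, so MgCO3 will precipitate.

Q ≈ 1.02 × 10^-5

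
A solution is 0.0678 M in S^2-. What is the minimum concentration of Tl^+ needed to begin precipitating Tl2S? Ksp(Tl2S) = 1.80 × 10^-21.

[Tl^+] ≈ 1.63e-10 M

Tl2S(s) ⇌ 2 Tl^+(aq) + S^2-(aq)
Ksp = [Tl^+]^2[S^2-]
Precipitation begins when Q = Ksp. With [S^2-] = 0.0678 M:
1.80 × 10^-21 = (0.0678) × [Tl^+]^2
[Tl^+] = (1.80 × 10^-21 / 6.78 × 10^-2)^(1/2) = 1.63 x 10^-10 M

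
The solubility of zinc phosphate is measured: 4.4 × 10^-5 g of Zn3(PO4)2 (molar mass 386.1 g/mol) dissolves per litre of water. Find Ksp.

Molar solubility s = (4.4 × 10^-5 g/L) / (386.1 g/mol) = 1.14 × 10^-7 M.
Zn3(PO4)2(s) <=> 3 Zn^2+(aq) + 2 PO4^3-(aq)
If s mol/L of Zn3(PO4)2 dissolves, [Zn^2+] = 3s and [PO4^3-] = 2s.
Ksp = [Zn^2+]^3[PO4^3-]^2
Substituting: Ksp = (3s)^3(2s)^2 = 108s^5
With s = 1.14 × 10^-7: Ksp = 2.1 x 10^-33

Ksp ≈ 2.1 × 10^-33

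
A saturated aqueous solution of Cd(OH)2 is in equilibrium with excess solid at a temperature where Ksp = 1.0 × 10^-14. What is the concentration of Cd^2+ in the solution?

Cd(OH)2(s) ⇌ Cd^2+(aq) + 2 OH^-(aq)
Ksp = [Cd^2+][OH^-]^2
With molar solubility s: [Cd^2+] = s, [OH^-] = 2s.
Ksp = s(2s)^2 = 4s^3
s = (1.0 × 10^-14 / 4)^(1/3) = 1.36 x 10^-5 M
[Cd^2+] = s = 1.4 × 10^-5 M

1.4e-5 M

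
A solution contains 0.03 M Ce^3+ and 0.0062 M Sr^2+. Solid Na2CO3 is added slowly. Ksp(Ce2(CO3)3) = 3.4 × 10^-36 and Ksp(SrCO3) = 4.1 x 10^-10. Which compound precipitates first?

Ce2(CO3)3

Precipitation of each salt starts when its ion product equals its Ksp.
For Ce2(CO3)3: 3.4 × 10^-36 = (0.03)^2 × [CO3^2-]^3  ⇒  [CO3^2-] = 1.6 x 10^-11 M.
For SrCO3: 4.1 x 10^-10 = 0.0062 × [CO3^2-]  ⇒  [CO3^2-] = 6.6 × 10^-8 M.
The salt with the lower threshold [CO3^2-] precipitates first: Ce2(CO3)3.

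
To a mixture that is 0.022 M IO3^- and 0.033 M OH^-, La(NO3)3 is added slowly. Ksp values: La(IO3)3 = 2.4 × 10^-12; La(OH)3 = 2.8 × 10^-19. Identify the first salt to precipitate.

La(OH)3

Precipitation of each salt starts when its ion product equals its Ksp.
For La(IO3)3: 2.4 × 10^-12 = (0.022)^3 × [La^3+]  ⇒  [La^3+] = 2.3 × 10^-7 M.
For La(OH)3: 2.8 × 10^-19 = (0.033)^3 × [La^3+]  ⇒  [La^3+] = 7.8 × 10^-15 M.
The salt with the lower threshold [La^3+] precipitates first: La(OH)3.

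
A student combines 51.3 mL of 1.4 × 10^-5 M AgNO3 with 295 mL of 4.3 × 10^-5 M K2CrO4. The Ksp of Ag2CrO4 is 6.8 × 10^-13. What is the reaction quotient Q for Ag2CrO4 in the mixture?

Q = 1.6e-16

Total volume = 51.3 + 295 = 346.3 mL.
[Ag^+] = 1.4 × 10^-5 × (51.3/346.3) = 2.07 × 10^-6 M
[CrO4^2-] = 4.3 × 10^-5 × (295/346.3) = 3.66 x 10^-5 M
Ag2CrO4(s) ⇌ 2 Ag^+ + CrO4^2-, so Q = [Ag^+]^2[CrO4^2-]
Q = (2.07 × 10^-6)^2(3.66 x 10^-5) = 1.6 × 10^-16
Q < Ksp, so no precipitate of Ag2CrO4 forms.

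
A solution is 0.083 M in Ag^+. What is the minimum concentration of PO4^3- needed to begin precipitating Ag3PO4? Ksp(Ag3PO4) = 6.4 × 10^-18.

[PO4^3-] ≈ 1.1e-14 M

Ag3PO4(s) <=> 3 Ag^+ + PO4^3-
Ksp = [Ag^+]^3[PO4^3-]
Precipitation begins when Q = Ksp. With [Ag^+] = 0.083 M:
6.4 × 10^-18 = (0.083)^3 × [PO4^3-]
[PO4^3-] = (6.4 × 10^-18 / 5.72 x 10^-4) = 1.1 × 10^-14 M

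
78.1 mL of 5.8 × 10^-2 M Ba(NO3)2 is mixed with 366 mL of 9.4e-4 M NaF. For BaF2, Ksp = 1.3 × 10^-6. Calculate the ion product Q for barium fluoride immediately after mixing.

6.1 × 10^-9

Total volume = 78.1 + 366 = 444.1 mL.
[Ba^2+] = 5.8 x 10^-2 × (78.1/444.1) = 1.02 × 10^-2 M
[F^-] = 9.4 x 10^-4 × (366/444.1) = 7.75 × 10^-4 M
BaF2(s) <=> Ba^2+(aq) + 2 F^-(aq), so Q = [Ba^2+][F^-]^2
Q = (1.02 × 10^-2)(7.75 × 10^-4)^2 = 6.1 x 10^-9
Q < Ksp, so no precipitate of BaF2 forms.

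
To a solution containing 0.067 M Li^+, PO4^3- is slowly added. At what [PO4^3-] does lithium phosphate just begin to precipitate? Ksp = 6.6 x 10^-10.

Li3PO4(s) <=> 3 Li^+ + PO4^3-
Ksp = [Li^+]^3[PO4^3-]
Precipitation begins when Q = Ksp. With [Li^+] = 0.067 M:
6.6 x 10^-10 = (0.067)^3 × [PO4^3-]
[PO4^3-] = (6.6 x 10^-10 / 3.01 x 10^-4) = 2.2 × 10^-6 M

2.2e-6 M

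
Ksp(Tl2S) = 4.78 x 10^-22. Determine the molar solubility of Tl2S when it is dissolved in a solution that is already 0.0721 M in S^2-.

Tl2S(s) ⇌ 2 Tl^+ + S^2-
Ksp = [Tl^+]^2[S^2-]
Let s be the molar solubility in this solution. [Tl^+] = 2s, [S^2-] = 0.0721 + s ≈ 0.0721 (since the S^2- already present dominates).
Ksp ≈ (2s)^2 × 0.0721
s = 4.07 × 10^-11 M
Check: s = 4.1 × 10^-11 ≪ 0.0721, so the approximation is valid.

4.07e-11 M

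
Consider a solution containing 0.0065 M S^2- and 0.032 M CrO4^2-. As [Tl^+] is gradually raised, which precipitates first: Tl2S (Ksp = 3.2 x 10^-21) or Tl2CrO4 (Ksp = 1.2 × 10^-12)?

Each salt begins to precipitate when Q = Ksp, i.e. when [Tl^+] reaches its threshold.
For Tl2S: 3.2 x 10^-21 = 0.0065 × [Tl^+]^2  ⇒  [Tl^+] = 7.0 x 10^-10 M.
For Tl2CrO4: 1.2 × 10^-12 = 0.032 × [Tl^+]^2  ⇒  [Tl^+] = 6.1 x 10^-6 M.
The salt with the lower threshold [Tl^+] precipitates first: Tl2S.

Tl2S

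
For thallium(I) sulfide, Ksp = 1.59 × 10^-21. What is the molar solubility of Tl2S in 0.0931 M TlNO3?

s = 1.83 × 10^-19 M

Tl2S(s) <=> 2 Tl^+ + S^2-
Ksp = [Tl^+]^2[S^2-]
If s mol/L dissolves here, [Tl^+] = 0.0931 + 2s ≈ 0.0931, [S^2-] = s (common-ion effect: Tl^+ is already 0.0931 M).
Ksp ≈ (0.0931)^2 × s
s = 1.83 × 10^-19 M
Check: 2s = 3.7 x 10^-19 ≪ 0.0931, so the approximation is valid.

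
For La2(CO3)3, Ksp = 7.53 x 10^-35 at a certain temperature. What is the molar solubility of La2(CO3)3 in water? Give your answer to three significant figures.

s = 5.87 × 10^-8 M

La2(CO3)3(s) ⇌ 2 La^3+ + 3 CO3^2-
Ksp = [La^3+]^2[CO3^2-]^3
With molar solubility s: [La^3+] = 2s, [CO3^2-] = 3s.
So Ksp = (2s)^2 × (3s)^3 = 108s^5
s^5 = 7.53 x 10^-35 / 108, so s = 5.87 x 10^-8 M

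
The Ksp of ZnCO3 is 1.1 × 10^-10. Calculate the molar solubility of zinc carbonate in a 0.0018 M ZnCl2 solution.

s = 6.1 x 10^-8 M

ZnCO3(s) <=> Zn^2+(aq) + CO3^2-(aq)
Ksp = [Zn^2+][CO3^2-]
Let s = moles of ZnCO3 that dissolve per litre. [Zn^2+] = 0.0018 + s ≈ 0.0018, [CO3^2-] = s (common-ion effect: Zn^2+ is already 0.0018 M).
Ksp ≈ 0.0018 × s
s = 6.1 x 10^-8 M
Check: s = 6.1 × 10^-8 ≪ 0.0018, so the approximation is valid.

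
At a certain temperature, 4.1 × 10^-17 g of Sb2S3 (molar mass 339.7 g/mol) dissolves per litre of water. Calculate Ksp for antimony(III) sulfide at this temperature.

Ksp = 2.8 × 10^-93

Molar solubility s = (4.1 x 10^-17 g/L) / (339.7 g/mol) = 1.21 × 10^-19 M.
Sb2S3(s) ⇌ 2 Sb^3+(aq) + 3 S^2-(aq)
For each mole of Sb2S3 that dissolves: [Sb^3+] = 2s, [S^2-] = 3s.
Ksp = [Sb^3+]^2[S^2-]^3
So Ksp = (2s)^2 × (3s)^3 = 108s^5
Ksp = 108 × (1.21 × 10^-19)^5 = 2.8 × 10^-93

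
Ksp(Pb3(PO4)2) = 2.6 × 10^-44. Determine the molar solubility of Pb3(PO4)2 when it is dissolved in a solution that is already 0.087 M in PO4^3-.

s ≈ 5.0e-15 M

Pb3(PO4)2(s) ⇌ 3 Pb^2+(aq) + 2 PO4^3-(aq)
Ksp = [Pb^2+]^3[PO4^3-]^2
Let s = moles of Pb3(PO4)2 that dissolve per litre. [Pb^2+] = 3s, [PO4^3-] = 0.087 + 2s ≈ 0.087 (Ksp is small, so little additional dissolves).
Ksp ≈ (3s)^3 × (0.087)^2
s = 5.0 × 10^-15 M
Check: 2s = 1.0 x 10^-14 ≪ 0.087, so the approximation is valid.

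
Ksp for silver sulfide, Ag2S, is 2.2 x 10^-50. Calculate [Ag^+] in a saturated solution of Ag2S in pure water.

[Ag^+] = 3.5e-17 M

Ag2S(s) ⇌ 2 Ag^+ + S^2-
Ksp = [Ag^+]^2[S^2-]
If s mol/L of Ag2S dissolves, [Ag^+] = 2s and [S^2-] = s.
So Ksp = (2s)^2 × s = 4s^3
s = (2.2 x 10^-50 / 4)^(1/3) = 1.77 × 10^-17 M
[Ag^+] = 2s = 3.5 × 10^-17 M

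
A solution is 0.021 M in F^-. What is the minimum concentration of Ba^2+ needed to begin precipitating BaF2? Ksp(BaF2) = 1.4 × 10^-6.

BaF2(s) ⇌ Ba^2+(aq) + 2 F^-(aq)
Ksp = [Ba^2+][F^-]^2
Precipitation begins when Q = Ksp. With [F^-] = 0.021 M:
1.4 × 10^-6 = (0.021)^2 × [Ba^2+]
[Ba^2+] = (1.4 × 10^-6 / 4.41 x 10^-4) = 3.2 × 10^-3 M

3.2 × 10^-3 M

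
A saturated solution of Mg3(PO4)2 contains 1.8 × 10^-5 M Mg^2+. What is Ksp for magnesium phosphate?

Mg3(PO4)2(s) ⇌ 3 Mg^2+ + 2 PO4^3-
Stoichiometry gives [PO4^3-] = (2/3)[Mg^2+] = 1.20 × 10^-5 M.
Ksp = [Mg^2+]^3[PO4^3-]^2
Ksp = (1.8 × 10^-5)^3 × (1.20 x 10^-5)^2 = 8.4 × 10^-25

Ksp = 8.4 × 10^-25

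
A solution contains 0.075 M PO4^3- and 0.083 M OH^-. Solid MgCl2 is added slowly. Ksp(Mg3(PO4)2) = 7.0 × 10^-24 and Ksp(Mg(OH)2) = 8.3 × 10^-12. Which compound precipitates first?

Precipitation of each salt starts when its ion product equals its Ksp.
For Mg3(PO4)2: 7.0 × 10^-24 = (0.075)^2 × [Mg^2+]^3  ⇒  [Mg^2+] = 1.1 × 10^-7 M.
For Mg(OH)2: 8.3 × 10^-12 = (0.083)^2 × [Mg^2+]  ⇒  [Mg^2+] = 1.2 × 10^-9 M.
The salt with the lower threshold [Mg^2+] precipitates first: Mg(OH)2.

Mg(OH)2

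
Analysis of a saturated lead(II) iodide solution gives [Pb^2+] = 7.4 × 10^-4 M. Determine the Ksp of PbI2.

PbI2(s) ⇌ Pb^2+ + 2 I^-
Stoichiometry gives [I^-] = (2/1)[Pb^2+] = 1.48 × 10^-3 M.
Ksp = [Pb^2+][I^-]^2
Ksp = 7.4 × 10^-4 × (1.48 × 10^-3)^2 = 1.6 × 10^-9

1.6 × 10^-9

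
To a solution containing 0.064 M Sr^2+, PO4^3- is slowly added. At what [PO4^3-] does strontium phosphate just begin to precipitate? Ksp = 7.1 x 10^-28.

[PO4^3-] ≈ 1.6 x 10^-12 M

Sr3(PO4)2(s) ⇌ 3 Sr^2+ + 2 PO4^3-
Ksp = [Sr^2+]^3[PO4^3-]^2
Precipitation begins when Q = Ksp. With [Sr^2+] = 0.064 M:
7.1 x 10^-28 = (0.064)^3 × [PO4^3-]^2
[PO4^3-] = (7.1 x 10^-28 / 2.62 x 10^-4)^(1/2) = 1.6 x 10^-12 M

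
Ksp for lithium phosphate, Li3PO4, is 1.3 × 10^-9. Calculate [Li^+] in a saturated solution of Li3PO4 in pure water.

[Li^+] ≈ 7.9 × 10^-3 M

Li3PO4(s) <=> 3 Li^+(aq) + PO4^3-(aq)
Ksp = [Li^+]^3[PO4^3-]
Let s = molar solubility. Then [Li^+] = 3s and [PO4^3-] = s.
Substituting: Ksp = (3s)^3s = 27s^4
Solving, s = (1.3 × 10^-9/27)^(1/4) = 2.63 × 10^-3 M
[Li^+] = 3s = 7.9 × 10^-3 M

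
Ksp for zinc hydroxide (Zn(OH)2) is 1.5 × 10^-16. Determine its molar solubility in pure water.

3.3e-6 M

Zn(OH)2(s) <=> Zn^2+(aq) + 2 OH^-(aq)
Ksp = [Zn^2+][OH^-]^2
If s mol/L of Zn(OH)2 dissolves, [Zn^2+] = s and [OH^-] = 2s.
Substituting: Ksp = s(2s)^2 = 4s^3
s = (1.5 × 10^-16 / 4)^(1/3) = 3.3 x 10^-6 M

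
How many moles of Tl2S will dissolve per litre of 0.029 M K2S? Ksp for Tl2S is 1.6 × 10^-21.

s ≈ 1.2 × 10^-10 M

Tl2S(s) ⇌ 2 Tl^+ + S^2-
Ksp = [Tl^+]^2[S^2-]
Let s = moles of Tl2S that dissolve per litre. [Tl^+] = 2s, [S^2-] = 0.029 + s ≈ 0.029 (since S^2- from K2S dominates).
Ksp ≈ (2s)^2 × 0.029
s = 1.2 x 10^-10 M
Check: s = 1.2 × 10^-10 ≪ 0.029, so the approximation is valid.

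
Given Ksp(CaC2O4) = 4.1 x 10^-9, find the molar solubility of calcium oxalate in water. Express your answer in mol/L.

CaC2O4(s) ⇌ Ca^2+ + C2O4^2-
Ksp = [Ca^2+][C2O4^2-]
If s mol/L of CaC2O4 dissolves, [Ca^2+] = s and [C2O4^2-] = s.
Ksp = (s)(s) = s^2
s = √(4.1 x 10^-9) = 6.4 × 10^-5 M

s ≈ 6.4 x 10^-5 M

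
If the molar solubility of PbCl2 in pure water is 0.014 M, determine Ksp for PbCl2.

1.1e-5

PbCl2(s) <=> Pb^2+(aq) + 2 Cl^-(aq)
For each mole of PbCl2 that dissolves: [Pb^2+] = s, [Cl^-] = 2s.
Ksp = [Pb^2+][Cl^-]^2
Ksp = s(2s)^2 = 4s^3
Ksp = 4 × (1.4 × 10^-2)^3 = 1.1 x 10^-5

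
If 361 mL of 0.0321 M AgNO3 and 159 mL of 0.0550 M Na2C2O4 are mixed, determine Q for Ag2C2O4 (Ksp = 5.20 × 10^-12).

Total volume = 361 + 159 = 520 mL.
[Ag^+] = 3.21 × 10^-2 × (361/520) = 2.228 x 10^-2 M
[C2O4^2-] = 5.50 x 10^-2 × (159/520) = 1.682 × 10^-2 M
Ag2C2O4(s) ⇌ 2 Ag^+ + C2O4^2-, so Q = [Ag^+]^2[C2O4^2-]
Q = (2.228 x 10^-2)^2(1.682 × 10^-2) = 8.35 × 10^-6
Q > Ksp, so Ag2C2O4 will precipitate.

8.35e-6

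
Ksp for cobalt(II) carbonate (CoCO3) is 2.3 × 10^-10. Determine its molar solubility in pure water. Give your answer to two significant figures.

1.5e-5 M

CoCO3(s) <=> Co^2+ + CO3^2-
Ksp = [Co^2+][CO3^2-]
Let s = molar solubility. Then [Co^2+] = s and [CO3^2-] = s.
Ksp = (s)(s) = s^2
s = (2.3 × 10^-10)^(1/2) = 1.5 × 10^-5 M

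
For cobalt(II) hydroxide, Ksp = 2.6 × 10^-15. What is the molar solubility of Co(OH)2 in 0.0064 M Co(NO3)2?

Co(OH)2(s) ⇌ Co^2+(aq) + 2 OH^-(aq)
Ksp = [Co^2+][OH^-]^2
Let s = moles of Co(OH)2 that dissolve per litre. [Co^2+] = 0.0064 + s ≈ 0.0064, [OH^-] = 2s (Ksp is small, so little additional dissolves).
Ksp ≈ 0.0064 × (2s)^2
s = 3.2 x 10^-7 M
Check: s = 3.2 x 10^-7 ≪ 0.0064, so the approximation is valid.

s = 3.2 × 10^-7 M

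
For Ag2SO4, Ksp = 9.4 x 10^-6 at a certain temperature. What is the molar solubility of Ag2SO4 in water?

Ag2SO4(s) <=> 2 Ag^+(aq) + SO4^2-(aq)
Ksp = [Ag^+]^2[SO4^2-]
With molar solubility s: [Ag^+] = 2s, [SO4^2-] = s.
Substituting: Ksp = (2s)^2s = 4s^3
Solving, s = (9.4 x 10^-6/4)^(1/3) = 1.3 × 10^-2 M

0.013 M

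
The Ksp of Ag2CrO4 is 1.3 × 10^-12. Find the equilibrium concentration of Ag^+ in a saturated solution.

Ag2CrO4(s) ⇌ 2 Ag^+(aq) + CrO4^2-(aq)
Ksp = [Ag^+]^2[CrO4^2-]
Let s = molar solubility. Then [Ag^+] = 2s and [CrO4^2-] = s.
Substituting: Ksp = (2s)^2s = 4s^3
s = (1.3 × 10^-12 / 4)^(1/3) = 6.88 x 10^-5 M
[Ag^+] = 2s = 1.4 × 10^-4 M

[Ag^+] ≈ 1.4 x 10^-4 M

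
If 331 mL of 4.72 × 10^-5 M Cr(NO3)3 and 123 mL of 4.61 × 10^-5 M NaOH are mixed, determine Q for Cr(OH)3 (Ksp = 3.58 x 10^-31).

Total volume = 331 + 123 = 454 mL.
[Cr^3+] = 4.72 × 10^-5 × (331/454) = 3.441 × 10^-5 M
[OH^-] = 4.61 x 10^-5 × (123/454) = 1.249 x 10^-5 M
Cr(OH)3(s) <=> Cr^3+(aq) + 3 OH^-(aq), so Q = [Cr^3+][OH^-]^3
Q = (3.441 × 10^-5)(1.249 × 10^-5)^3 = 6.70 × 10^-20
Q > Ksp, so Cr(OH)3 will precipitate.

Q = 6.70e-20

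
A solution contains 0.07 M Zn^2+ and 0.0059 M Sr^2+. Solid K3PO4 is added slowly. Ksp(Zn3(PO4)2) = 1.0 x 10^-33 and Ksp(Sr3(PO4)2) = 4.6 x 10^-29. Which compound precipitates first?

Zn3(PO4)2

Each salt begins to precipitate when Q = Ksp, i.e. when [PO4^3-] reaches its threshold.
For Zn3(PO4)2: 1.0 x 10^-33 = (0.07)^3 × [PO4^3-]^2  ⇒  [PO4^3-] = 1.7 x 10^-15 M.
For Sr3(PO4)2: 4.6 x 10^-29 = (0.0059)^3 × [PO4^3-]^2  ⇒  [PO4^3-] = 1.5 × 10^-11 M.
The salt with the lower threshold [PO4^3-] precipitates first: Zn3(PO4)2.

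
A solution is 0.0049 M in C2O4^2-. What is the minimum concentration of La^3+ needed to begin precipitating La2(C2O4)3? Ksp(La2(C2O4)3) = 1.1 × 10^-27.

La2(C2O4)3(s) ⇌ 2 La^3+ + 3 C2O4^2-
Ksp = [La^3+]^2[C2O4^2-]^3
Precipitation begins when Q = Ksp. With [C2O4^2-] = 0.0049 M:
1.1 × 10^-27 = (0.0049)^3 × [La^3+]^2
[La^3+] = (1.1 × 10^-27 / 1.18 × 10^-7)^(1/2) = 9.7 × 10^-11 M

9.7 × 10^-11 M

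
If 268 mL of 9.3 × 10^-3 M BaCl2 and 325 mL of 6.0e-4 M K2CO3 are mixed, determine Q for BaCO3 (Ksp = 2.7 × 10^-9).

Q = 1.4 x 10^-6

Total volume = 268 + 325 = 593 mL.
[Ba^2+] = 9.3 x 10^-3 × (268/593) = 4.20 × 10^-3 M
[CO3^2-] = 6.0 × 10^-4 × (325/593) = 3.29 × 10^-4 M
BaCO3(s) <=> Ba^2+(aq) + CO3^2-(aq), so Q = [Ba^2+][CO3^2-]
Q = (4.20 x 10^-3)(3.29 × 10^-4) = 1.4 x 10^-6
Q > Ksp, so BaCO3 will precipitate.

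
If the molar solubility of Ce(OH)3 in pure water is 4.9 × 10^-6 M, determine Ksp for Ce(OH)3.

Ksp = 1.6 × 10^-20

Ce(OH)3(s) ⇌ Ce^3+(aq) + 3 OH^-(aq)
For each mole of Ce(OH)3 that dissolves: [Ce^3+] = s, [OH^-] = 3s.
Ksp = [Ce^3+][OH^-]^3
Ksp = s(3s)^3 = 27s^4
With s = 4.9 × 10^-6: Ksp = 1.6 × 10^-20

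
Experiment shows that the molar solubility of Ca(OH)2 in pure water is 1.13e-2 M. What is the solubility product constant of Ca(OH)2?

Ca(OH)2(s) ⇌ Ca^2+(aq) + 2 OH^-(aq)
If s mol/L of Ca(OH)2 dissolves, [Ca^2+] = s and [OH^-] = 2s.
Ksp = [Ca^2+][OH^-]^2
So Ksp = s × (2s)^2 = 4s^3
Ksp = 4 × (1.13 × 10^-2)^3 = 5.77 x 10^-6

Ksp ≈ 5.77e-6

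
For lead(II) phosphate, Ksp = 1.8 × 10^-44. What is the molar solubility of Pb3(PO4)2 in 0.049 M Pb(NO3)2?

Pb3(PO4)2(s) ⇌ 3 Pb^2+ + 2 PO4^3-
Ksp = [Pb^2+]^3[PO4^3-]^2
Let s = moles of Pb3(PO4)2 that dissolve per litre. [Pb^2+] = 0.049 + 3s ≈ 0.049, [PO4^3-] = 2s (Ksp is small, so little additional dissolves).
Ksp ≈ (0.049)^3 × (2s)^2
s = 6.2 × 10^-21 M
Check: 3s = 1.9 x 10^-20 ≪ 0.049, so the approximation is valid.

6.2 × 10^-21 M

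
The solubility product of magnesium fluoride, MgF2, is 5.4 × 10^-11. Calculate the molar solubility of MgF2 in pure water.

2.4e-4 M

MgF2(s) <=> Mg^2+ + 2 F^-
Ksp = [Mg^2+][F^-]^2
For each mole of MgF2 that dissolves: [Mg^2+] = s, [F^-] = 2s.
Ksp = s(2s)^2 = 4s^3
s^3 = 5.4 × 10^-11 / 4, so s = 2.4 × 10^-4 M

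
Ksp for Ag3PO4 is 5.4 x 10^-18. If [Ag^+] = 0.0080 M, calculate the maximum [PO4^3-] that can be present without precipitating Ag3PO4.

Ag3PO4(s) ⇌ 3 Ag^+(aq) + PO4^3-(aq)
Ksp = [Ag^+]^3[PO4^3-]
Precipitation begins when Q = Ksp. With [Ag^+] = 0.0080 M:
5.4 x 10^-18 = (0.0080)^3 × [PO4^3-]
[PO4^3-] = (5.4 x 10^-18 / 5.12 × 10^-7) = 1.1 × 10^-11 M

[PO4^3-] = 1.1e-11 M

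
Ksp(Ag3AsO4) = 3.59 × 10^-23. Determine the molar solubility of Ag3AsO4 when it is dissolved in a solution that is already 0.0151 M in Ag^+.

Ag3AsO4(s) <=> 3 Ag^+ + AsO4^3-
Ksp = [Ag^+]^3[AsO4^3-]
Let s be the molar solubility in this solution. [Ag^+] = 0.0151 + 3s ≈ 0.0151, [AsO4^3-] = s (Ksp is small, so little additional dissolves).
Ksp ≈ (0.0151)^3 × s
s = 1.04 × 10^-17 M
Check: 3s = 3.1 × 10^-17 ≪ 0.0151, so the approximation is valid.

1.04e-17 M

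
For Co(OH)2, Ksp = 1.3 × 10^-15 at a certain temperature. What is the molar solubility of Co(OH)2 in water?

6.9e-6 M

Co(OH)2(s) <=> Co^2+(aq) + 2 OH^-(aq)
Ksp = [Co^2+][OH^-]^2
With molar solubility s: [Co^2+] = s, [OH^-] = 2s.
Substituting: Ksp = s(2s)^2 = 4s^3
Solving, s = (1.3 × 10^-15/4)^(1/3) = 6.9 × 10^-6 M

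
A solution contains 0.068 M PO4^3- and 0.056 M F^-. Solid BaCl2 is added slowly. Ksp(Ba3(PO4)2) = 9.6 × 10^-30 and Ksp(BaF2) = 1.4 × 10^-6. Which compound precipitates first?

Each salt begins to precipitate when Q = Ksp, i.e. when [Ba^2+] reaches its threshold.
For Ba3(PO4)2: 9.6 × 10^-30 = (0.068)^2 × [Ba^2+]^3  ⇒  [Ba^2+] = 1.3 × 10^-9 M.
For BaF2: 1.4 × 10^-6 = (0.056)^2 × [Ba^2+]  ⇒  [Ba^2+] = 4.5 × 10^-4 M.
The salt with the lower threshold [Ba^2+] precipitates first: Ba3(PO4)2.

Ba3(PO4)2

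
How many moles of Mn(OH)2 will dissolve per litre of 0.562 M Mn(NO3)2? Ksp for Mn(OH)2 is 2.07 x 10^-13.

Mn(OH)2(s) ⇌ Mn^2+ + 2 OH^-
Ksp = [Mn^2+][OH^-]^2
Let s = moles of Mn(OH)2 that dissolve per litre. [Mn^2+] = 0.562 + s ≈ 0.562, [OH^-] = 2s (since Mn^2+ from Mn(NO3)2 dominates).
Ksp ≈ 0.562 × (2s)^2
s = 3.03 × 10^-7 M
Check: s = 3.0 x 10^-7 ≪ 0.562, so the approximation is valid.

s = 3.03 x 10^-7 M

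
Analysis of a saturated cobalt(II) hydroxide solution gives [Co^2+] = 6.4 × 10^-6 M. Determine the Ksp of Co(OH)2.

1.0 x 10^-15

Co(OH)2(s) <=> Co^2+ + 2 OH^-
Stoichiometry gives [OH^-] = (2/1)[Co^2+] = 1.28 x 10^-5 M.
Ksp = [Co^2+][OH^-]^2
Ksp = 6.4 × 10^-6 × (1.28 × 10^-5)^2 = 1.0 x 10^-15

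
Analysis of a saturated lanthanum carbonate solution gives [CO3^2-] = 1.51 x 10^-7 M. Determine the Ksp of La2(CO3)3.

Ksp ≈ 3.49 × 10^-35

La2(CO3)3(s) ⇌ 2 La^3+ + 3 CO3^2-
Stoichiometry gives [La^3+] = (2/3)[CO3^2-] = 1.007 × 10^-7 M.
Ksp = [La^3+]^2[CO3^2-]^3
Ksp = (1.007 × 10^-7)^2 × (1.51 x 10^-7)^3 = 3.49 × 10^-35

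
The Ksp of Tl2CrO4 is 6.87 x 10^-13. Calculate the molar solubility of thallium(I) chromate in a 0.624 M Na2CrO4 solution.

Tl2CrO4(s) <=> 2 Tl^+(aq) + CrO4^2-(aq)
Ksp = [Tl^+]^2[CrO4^2-]
Let s be the molar solubility in this solution. [Tl^+] = 2s, [CrO4^2-] = 0.624 + s ≈ 0.624 (since CrO4^2- from Na2CrO4 dominates).
Ksp ≈ (2s)^2 × 0.624
s = 5.25 × 10^-7 M
Check: s = 5.2 × 10^-7 ≪ 0.624, so the approximation is valid.

s = 5.25 × 10^-7 M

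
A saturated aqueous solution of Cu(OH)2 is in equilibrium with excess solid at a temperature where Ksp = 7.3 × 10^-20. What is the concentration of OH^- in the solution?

5.3 × 10^-7 M

Cu(OH)2(s) <=> Cu^2+ + 2 OH^-
Ksp = [Cu^2+][OH^-]^2
With molar solubility s: [Cu^2+] = s, [OH^-] = 2s.
So Ksp = s × (2s)^2 = 4s^3
Solving, s = (7.3 × 10^-20/4)^(1/3) = 2.63 x 10^-7 M
[OH^-] = 2s = 5.3 × 10^-7 M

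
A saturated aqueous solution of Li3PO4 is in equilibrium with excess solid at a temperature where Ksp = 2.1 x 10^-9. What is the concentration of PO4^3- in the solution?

[PO4^3-] = 3.0 x 10^-3 M

Li3PO4(s) <=> 3 Li^+(aq) + PO4^3-(aq)
Ksp = [Li^+]^3[PO4^3-]
If s mol/L of Li3PO4 dissolves, [Li^+] = 3s and [PO4^3-] = s.
So Ksp = (3s)^3 × s = 27s^4
Solving, s = (2.1 x 10^-9/27)^(1/4) = 2.97 x 10^-3 M
[PO4^3-] = s = 3.0 × 10^-3 M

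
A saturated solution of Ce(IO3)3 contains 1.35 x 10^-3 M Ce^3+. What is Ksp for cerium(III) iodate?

Ce(IO3)3(s) <=> Ce^3+ + 3 IO3^-
Stoichiometry gives [IO3^-] = (3/1)[Ce^3+] = 4.050 x 10^-3 M.
Ksp = [Ce^3+][IO3^-]^3
Ksp = 1.35 x 10^-3 × (4.050 x 10^-3)^3 = 8.97 × 10^-11

8.97 × 10^-11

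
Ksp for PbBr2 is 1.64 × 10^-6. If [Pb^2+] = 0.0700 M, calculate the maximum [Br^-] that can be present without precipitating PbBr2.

PbBr2(s) ⇌ Pb^2+(aq) + 2 Br^-(aq)
Ksp = [Pb^2+][Br^-]^2
Precipitation begins when Q = Ksp. With [Pb^2+] = 0.0700 M:
1.64 × 10^-6 = (0.0700) × [Br^-]^2
[Br^-] = (1.64 × 10^-6 / 7.00 x 10^-2)^(1/2) = 4.84 × 10^-3 M

[Br^-] ≈ 4.84 x 10^-3 M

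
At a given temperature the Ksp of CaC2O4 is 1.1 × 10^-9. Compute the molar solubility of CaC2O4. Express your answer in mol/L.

3.3e-5 M

CaC2O4(s) ⇌ Ca^2+ + C2O4^2-
Ksp = [Ca^2+][C2O4^2-]
With molar solubility s: [Ca^2+] = s, [C2O4^2-] = s.
Ksp = (s)(s) = s^2
s = (1.1 × 10^-9)^(1/2) = 3.3 × 10^-5 M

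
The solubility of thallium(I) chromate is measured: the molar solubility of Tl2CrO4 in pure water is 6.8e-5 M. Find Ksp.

1.3 x 10^-12

Tl2CrO4(s) <=> 2 Tl^+ + CrO4^2-
For each mole of Tl2CrO4 that dissolves: [Tl^+] = 2s, [CrO4^2-] = s.
Ksp = [Tl^+]^2[CrO4^2-]
Ksp = (2s)^2s = 4s^3
With s = 6.8 × 10^-5: Ksp = 1.3 x 10^-12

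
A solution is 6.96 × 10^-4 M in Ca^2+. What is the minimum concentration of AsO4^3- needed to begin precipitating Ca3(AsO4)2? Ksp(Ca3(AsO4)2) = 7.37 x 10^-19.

4.68 x 10^-5 M

Ca3(AsO4)2(s) <=> 3 Ca^2+ + 2 AsO4^3-
Ksp = [Ca^2+]^3[AsO4^3-]^2
Precipitation begins when Q = Ksp. With [Ca^2+] = 6.96 × 10^-4 M:
7.37 x 10^-19 = (6.96 × 10^-4)^3 × [AsO4^3-]^2
[AsO4^3-] = (7.37 x 10^-19 / 3.372 × 10^-10)^(1/2) = 4.68 × 10^-5 M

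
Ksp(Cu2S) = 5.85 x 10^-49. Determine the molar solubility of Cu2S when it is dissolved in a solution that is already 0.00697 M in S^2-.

Cu2S(s) <=> 2 Cu^+ + S^2-
Ksp = [Cu^+]^2[S^2-]
Let s be the molar solubility in this solution. [Cu^+] = 2s, [S^2-] = 0.00697 + s ≈ 0.00697 (since the S^2- already present dominates).
Ksp ≈ (2s)^2 × 0.00697
s = 4.58 × 10^-24 M
Check: s = 4.6 x 10^-24 ≪ 0.00697, so the approximation is valid.

s ≈ 4.58 x 10^-24 M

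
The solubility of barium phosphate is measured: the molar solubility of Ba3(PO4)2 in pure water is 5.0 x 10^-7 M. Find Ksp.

Ba3(PO4)2(s) <=> 3 Ba^2+(aq) + 2 PO4^3-(aq)
If s mol/L of Ba3(PO4)2 dissolves, [Ba^2+] = 3s and [PO4^3-] = 2s.
Ksp = [Ba^2+]^3[PO4^3-]^2
Substituting: Ksp = (3s)^3(2s)^2 = 108s^5
With s = 5.0 × 10^-7: Ksp = 3.4 × 10^-30

Ksp ≈ 3.4 × 10^-30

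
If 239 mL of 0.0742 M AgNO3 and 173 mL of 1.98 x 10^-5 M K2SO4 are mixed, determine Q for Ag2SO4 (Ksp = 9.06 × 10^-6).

Total volume = 239 + 173 = 412 mL.
[Ag^+] = 7.42 × 10^-2 × (239/412) = 4.304 x 10^-2 M
[SO4^2-] = 1.98 x 10^-5 × (173/412) = 8.314 x 10^-6 M
Ag2SO4(s) ⇌ 2 Ag^+ + SO4^2-, so Q = [Ag^+]^2[SO4^2-]
Q = (4.304 × 10^-2)^2(8.314 × 10^-6) = 1.54 × 10^-8
Q < Ksp, so no precipitate of Ag2SO4 forms.

Q = 1.54e-8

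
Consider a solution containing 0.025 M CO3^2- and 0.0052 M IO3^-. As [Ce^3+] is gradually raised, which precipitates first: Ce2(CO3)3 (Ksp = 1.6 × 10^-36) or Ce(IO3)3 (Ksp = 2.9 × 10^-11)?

Ce2(CO3)3

Each salt begins to precipitate when Q = Ksp, i.e. when [Ce^3+] reaches its threshold.
For Ce2(CO3)3: 1.6 × 10^-36 = (0.025)^3 × [Ce^3+]^2  ⇒  [Ce^3+] = 3.2 × 10^-16 M.
For Ce(IO3)3: 2.9 × 10^-11 = (0.0052)^3 × [Ce^3+]  ⇒  [Ce^3+] = 2.1 x 10^-4 M.
The salt with the lower threshold [Ce^3+] precipitates first: Ce2(CO3)3.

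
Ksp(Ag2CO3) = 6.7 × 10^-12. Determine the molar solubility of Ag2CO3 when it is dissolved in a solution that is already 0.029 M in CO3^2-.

Ag2CO3(s) ⇌ 2 Ag^+ + CO3^2-
Ksp = [Ag^+]^2[CO3^2-]
Let s be the molar solubility in this solution. [Ag^+] = 2s, [CO3^2-] = 0.029 + s ≈ 0.029 (common-ion effect: CO3^2- is already 0.029 M).
Ksp ≈ (2s)^2 × 0.029
s = 7.6 × 10^-6 M
Check: s = 7.6 x 10^-6 ≪ 0.029, so the approximation is valid.

s = 7.6e-6 M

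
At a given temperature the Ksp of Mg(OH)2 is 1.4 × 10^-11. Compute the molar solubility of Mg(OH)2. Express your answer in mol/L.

s ≈ 1.5e-4 M

Mg(OH)2(s) <=> Mg^2+(aq) + 2 OH^-(aq)
Ksp = [Mg^2+][OH^-]^2
With molar solubility s: [Mg^2+] = s, [OH^-] = 2s.
Substituting: Ksp = s(2s)^2 = 4s^3
s = (1.4 × 10^-11 / 4)^(1/3) = 1.5 × 10^-4 M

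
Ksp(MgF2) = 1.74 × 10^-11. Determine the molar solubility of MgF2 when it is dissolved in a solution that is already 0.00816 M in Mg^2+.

2.31 × 10^-5 M

MgF2(s) ⇌ Mg^2+(aq) + 2 F^-(aq)
Ksp = [Mg^2+][F^-]^2
Let s = moles of MgF2 that dissolve per litre. [Mg^2+] = 0.00816 + s ≈ 0.00816, [F^-] = 2s (Ksp is small, so little additional dissolves).
Ksp ≈ 0.00816 × (2s)^2
s = 2.31 x 10^-5 M
Check: s = 2.3 x 10^-5 ≪ 0.00816, so the approximation is valid.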